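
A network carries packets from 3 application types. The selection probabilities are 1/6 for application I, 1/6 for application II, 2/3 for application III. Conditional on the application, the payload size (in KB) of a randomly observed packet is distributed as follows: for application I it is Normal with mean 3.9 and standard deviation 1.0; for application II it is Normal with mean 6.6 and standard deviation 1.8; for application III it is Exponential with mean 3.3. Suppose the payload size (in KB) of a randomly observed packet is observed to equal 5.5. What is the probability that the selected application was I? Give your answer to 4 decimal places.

0.2118

Likelihoods f(5.5 | ·): I: 0.110921; II: 0.183883; III: 0.057235.
Posterior ∝ prior × likelihood. Numerator for I: 0.166667·0.110921 = 0.0184868.
Normalizing constant: 0.166667·0.110921 + 0.166667·0.183883 + 0.666667·0.057235 = 0.0872907.
P(I | observation) = 0.0184868 / 0.0872907 = 0.211784.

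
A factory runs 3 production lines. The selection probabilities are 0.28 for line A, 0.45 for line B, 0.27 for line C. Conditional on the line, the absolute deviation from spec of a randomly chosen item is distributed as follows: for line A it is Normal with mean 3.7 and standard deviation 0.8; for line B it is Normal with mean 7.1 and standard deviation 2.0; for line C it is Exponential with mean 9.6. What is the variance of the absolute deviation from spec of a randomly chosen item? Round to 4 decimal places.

31.7100

Per component, A: μ=3.7, E[X²]=14.33; B: μ=7.1, E[X²]=54.41; C: μ=9.6, E[X²]=184.32.
E[X] = 0.28·3.7 + 0.45·7.1 + 0.27·9.6 = 6.823.
E[X²] = 0.28·14.33 + 0.45·54.41 + 0.27·184.32 = 78.2633.
Var(X) = E[X²] − (E[X])² = 78.2633 − 46.5533 = 31.71.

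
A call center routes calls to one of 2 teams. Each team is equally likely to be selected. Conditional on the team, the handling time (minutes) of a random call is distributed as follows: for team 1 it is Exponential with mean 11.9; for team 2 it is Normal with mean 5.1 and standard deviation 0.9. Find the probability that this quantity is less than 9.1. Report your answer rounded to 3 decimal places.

0.767

Conditional on each team, P(X < 9.1): 1: 0.534529; 2: 0.999996.
By total probability, P(X < 9.1) = 0.5·0.534529 + 0.5·0.999996 = 0.767262.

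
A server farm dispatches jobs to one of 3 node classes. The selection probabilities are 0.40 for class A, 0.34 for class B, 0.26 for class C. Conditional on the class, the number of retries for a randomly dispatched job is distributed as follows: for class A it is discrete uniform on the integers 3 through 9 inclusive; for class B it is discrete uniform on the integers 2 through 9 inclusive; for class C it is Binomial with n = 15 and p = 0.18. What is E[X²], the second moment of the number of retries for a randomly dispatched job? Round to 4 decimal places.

30.5410

For each component E[X²] = Var + (mean)², giving A: 40; B: 35.5; C: 9.504.
Overall E[X²] = 0.4·40 + 0.34·35.5 + 0.26·9.504 = 30.541.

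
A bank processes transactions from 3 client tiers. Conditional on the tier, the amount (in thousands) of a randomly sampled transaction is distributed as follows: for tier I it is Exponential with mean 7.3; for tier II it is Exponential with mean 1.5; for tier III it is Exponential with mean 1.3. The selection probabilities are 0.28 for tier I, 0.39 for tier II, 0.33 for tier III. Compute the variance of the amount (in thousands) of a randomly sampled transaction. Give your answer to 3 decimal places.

23.361

Per component, I: μ=7.3, E[X²]=106.58; II: μ=1.5, E[X²]=4.5; III: μ=1.3, E[X²]=3.38.
E[X] = 0.28·7.3 + 0.39·1.5 + 0.33·1.3 = 3.058.
E[X²] = 0.28·106.58 + 0.39·4.5 + 0.33·3.38 = 32.7128.
Var(X) = E[X²] − (E[X])² = 32.7128 − 9.35136 = 23.3614.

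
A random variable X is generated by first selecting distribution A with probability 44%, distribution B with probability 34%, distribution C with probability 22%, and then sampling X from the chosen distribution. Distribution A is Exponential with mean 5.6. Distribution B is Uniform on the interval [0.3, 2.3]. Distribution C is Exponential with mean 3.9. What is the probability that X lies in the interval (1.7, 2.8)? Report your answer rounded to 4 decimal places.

0.1949

Conditional on each component, P(1.7 < X < 2.8): A: 0.131647; B: 0.3; C: 0.158932.
By total probability, P(1.7 < X < 2.8) = 0.44·0.131647 + 0.34·0.3 + 0.22·0.158932 = 0.19489.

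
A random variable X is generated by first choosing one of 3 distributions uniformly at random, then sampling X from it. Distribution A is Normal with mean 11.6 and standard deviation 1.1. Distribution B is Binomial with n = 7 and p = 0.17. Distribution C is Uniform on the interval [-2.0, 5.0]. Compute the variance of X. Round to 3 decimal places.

Per component, A: μ=11.6, E[X²]=135.77; B: μ=1.19, E[X²]=2.4038; C: μ=1.5, E[X²]=6.33333.
E[X] = 0.333333·11.6 + 0.333333·1.19 + 0.333333·1.5 = 4.76333.
E[X²] = 0.333333·135.77 + 0.333333·2.4038 + 0.333333·6.33333 = 48.169.
Var(X) = E[X²] − (E[X])² = 48.169 − 22.6893 = 25.4797.

25.480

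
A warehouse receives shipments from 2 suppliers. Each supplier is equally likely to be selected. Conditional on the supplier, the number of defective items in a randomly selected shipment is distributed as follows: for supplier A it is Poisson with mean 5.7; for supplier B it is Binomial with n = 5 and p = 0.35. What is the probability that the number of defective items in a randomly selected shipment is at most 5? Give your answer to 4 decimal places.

0.7475

Conditional on each supplier, P(X ≤ 5): A: 0.494985; B: 1.
By total probability, P(X ≤ 5) = 0.5·0.494985 + 0.5·1 = 0.747492.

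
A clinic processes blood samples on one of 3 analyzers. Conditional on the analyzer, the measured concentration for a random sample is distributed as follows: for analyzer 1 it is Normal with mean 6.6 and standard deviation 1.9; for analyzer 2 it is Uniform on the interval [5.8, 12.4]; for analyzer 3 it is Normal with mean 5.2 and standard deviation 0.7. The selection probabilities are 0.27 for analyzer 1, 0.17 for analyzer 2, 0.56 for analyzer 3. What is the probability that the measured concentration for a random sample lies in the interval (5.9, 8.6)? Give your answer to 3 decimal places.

Conditional on each analyzer, P(5.9 < X < 8.6): 1: 0.497465; 2: 0.409091; 3: 0.158655.
By total probability, P(5.9 < X < 8.6) = 0.27·0.497465 + 0.17·0.409091 + 0.56·0.158655 = 0.292708.

0.293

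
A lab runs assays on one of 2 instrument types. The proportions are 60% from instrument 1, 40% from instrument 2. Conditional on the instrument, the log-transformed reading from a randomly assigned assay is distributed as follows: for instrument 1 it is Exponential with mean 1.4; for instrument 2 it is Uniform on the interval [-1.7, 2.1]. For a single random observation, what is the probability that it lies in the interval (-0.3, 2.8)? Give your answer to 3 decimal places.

Conditional on each instrument, P(-0.3 < X < 2.8): 1: 0.864665; 2: 0.631579.
By total probability, P(-0.3 < X < 2.8) = 0.6·0.864665 + 0.4·0.631579 = 0.77143.

0.771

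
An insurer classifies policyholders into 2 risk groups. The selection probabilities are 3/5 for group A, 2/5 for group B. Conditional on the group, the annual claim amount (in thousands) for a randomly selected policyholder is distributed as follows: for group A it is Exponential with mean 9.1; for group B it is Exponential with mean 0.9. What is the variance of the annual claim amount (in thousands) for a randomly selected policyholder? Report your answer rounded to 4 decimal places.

Per component, A: μ=9.1, E[X²]=165.62; B: μ=0.9, E[X²]=1.62.
E[X] = 0.6·9.1 + 0.4·0.9 = 5.82.
E[X²] = 0.6·165.62 + 0.4·1.62 = 100.02.
Var(X) = E[X²] − (E[X])² = 100.02 − 33.8724 = 66.1476.

66.1476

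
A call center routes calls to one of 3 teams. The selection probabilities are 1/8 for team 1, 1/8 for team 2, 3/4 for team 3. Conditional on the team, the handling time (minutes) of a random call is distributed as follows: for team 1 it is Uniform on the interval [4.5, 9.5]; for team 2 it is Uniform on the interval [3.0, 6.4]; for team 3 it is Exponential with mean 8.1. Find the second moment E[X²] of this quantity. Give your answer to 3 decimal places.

107.682

For each component E[X²] = Var + (mean)², giving 1: 51.0833; 2: 23.0533; 3: 131.22.
Overall E[X²] = 0.125·51.0833 + 0.125·23.0533 + 0.75·131.22 = 107.682.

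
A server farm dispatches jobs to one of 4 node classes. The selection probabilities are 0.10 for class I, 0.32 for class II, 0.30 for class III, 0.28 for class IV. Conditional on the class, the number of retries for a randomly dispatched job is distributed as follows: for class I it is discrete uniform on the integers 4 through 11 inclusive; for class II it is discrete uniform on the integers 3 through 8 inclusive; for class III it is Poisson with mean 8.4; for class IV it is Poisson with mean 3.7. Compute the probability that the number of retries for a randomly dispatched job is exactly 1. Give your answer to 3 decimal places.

0.026

Conditional on each class, P(X = 1): I: 0; II: 0; III: 0.00188889; IV: 0.091477.
By total probability, P(X = 1) = 0.1·0 + 0.32·0 + 0.3·0.00188889 + 0.28·0.091477 = 0.0261802.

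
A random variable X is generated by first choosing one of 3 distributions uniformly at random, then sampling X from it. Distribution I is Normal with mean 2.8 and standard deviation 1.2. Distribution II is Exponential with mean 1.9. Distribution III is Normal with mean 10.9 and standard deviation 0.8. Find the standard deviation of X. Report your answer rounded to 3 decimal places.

Per component, I: μ=2.8, E[X²]=9.28; II: μ=1.9, E[X²]=7.22; III: μ=10.9, E[X²]=119.45.
E[X] = 0.333333·2.8 + 0.333333·1.9 + 0.333333·10.9 = 5.2.
E[X²] = 0.333333·9.28 + 0.333333·7.22 + 0.333333·119.45 = 45.3167.
Var(X) = E[X²] − (E[X])² = 45.3167 − 27.04 = 18.2767.
SD(X) = √18.2767 = 4.27512.

4.275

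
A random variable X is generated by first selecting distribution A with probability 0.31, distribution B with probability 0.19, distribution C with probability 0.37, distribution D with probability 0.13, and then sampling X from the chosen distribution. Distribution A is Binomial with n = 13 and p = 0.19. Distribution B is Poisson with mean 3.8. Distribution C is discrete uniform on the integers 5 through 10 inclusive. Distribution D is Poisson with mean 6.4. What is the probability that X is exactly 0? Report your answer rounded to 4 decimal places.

0.0245

Conditional on each component, P(X = 0): A: 0.0646108; B: 0.0223708; C: 0; D: 0.00166156.
By total probability, P(X = 0) = 0.31·0.0646108 + 0.19·0.0223708 + 0.37·0 + 0.13·0.00166156 = 0.0244958.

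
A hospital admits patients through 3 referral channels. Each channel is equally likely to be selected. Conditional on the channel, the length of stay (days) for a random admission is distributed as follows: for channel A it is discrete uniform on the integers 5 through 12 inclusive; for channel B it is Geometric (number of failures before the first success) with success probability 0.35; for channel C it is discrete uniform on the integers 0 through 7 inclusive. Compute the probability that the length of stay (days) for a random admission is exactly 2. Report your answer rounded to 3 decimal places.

Conditional on each channel, P(X = 2): A: 0; B: 0.147875; C: 0.125.
By total probability, P(X = 2) = 0.333333·0 + 0.333333·0.147875 + 0.333333·0.125 = 0.0909583.

0.091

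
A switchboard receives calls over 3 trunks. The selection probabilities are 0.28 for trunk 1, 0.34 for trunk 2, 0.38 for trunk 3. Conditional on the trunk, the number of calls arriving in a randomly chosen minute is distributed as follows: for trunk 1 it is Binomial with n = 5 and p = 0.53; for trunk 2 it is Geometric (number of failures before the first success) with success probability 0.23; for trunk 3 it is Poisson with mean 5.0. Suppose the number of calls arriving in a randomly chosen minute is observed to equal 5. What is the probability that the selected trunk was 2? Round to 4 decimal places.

0.2126

Likelihoods P(X=5 | ·): 1: 0.0418195; 2: 0.062256; 3: 0.175467.
Posterior ∝ prior × likelihood. Numerator for 2: 0.34·0.062256 = 0.0211671.
Normalizing constant: 0.28·0.0418195 + 0.34·0.062256 + 0.38·0.175467 = 0.0995541.
P(2 | observation) = 0.0211671 / 0.0995541 = 0.212619.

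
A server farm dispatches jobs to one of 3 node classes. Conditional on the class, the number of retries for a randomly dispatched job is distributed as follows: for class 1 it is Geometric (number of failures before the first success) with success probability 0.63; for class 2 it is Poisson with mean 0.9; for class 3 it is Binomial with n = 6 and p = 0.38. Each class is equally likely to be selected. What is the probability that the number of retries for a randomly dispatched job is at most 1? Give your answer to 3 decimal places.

0.634

Conditional on each class, P(X ≤ 1): 1: 0.8631; 2: 0.772482; 3: 0.265679.
By total probability, P(X ≤ 1) = 0.333333·0.8631 + 0.333333·0.772482 + 0.333333·0.265679 = 0.633754.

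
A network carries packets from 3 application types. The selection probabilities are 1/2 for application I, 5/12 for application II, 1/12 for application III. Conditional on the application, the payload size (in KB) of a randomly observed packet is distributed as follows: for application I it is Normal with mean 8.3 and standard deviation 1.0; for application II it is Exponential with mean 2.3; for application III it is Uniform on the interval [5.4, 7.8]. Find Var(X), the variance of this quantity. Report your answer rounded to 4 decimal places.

11.0066

Per component, I: μ=8.3, E[X²]=69.89; II: μ=2.3, E[X²]=10.58; III: μ=6.6, E[X²]=44.04.
E[X] = 0.5·8.3 + 0.416667·2.3 + 0.0833333·6.6 = 5.65833.
E[X²] = 0.5·69.89 + 0.416667·10.58 + 0.0833333·44.04 = 43.0233.
Var(X) = E[X²] − (E[X])² = 43.0233 − 32.0167 = 11.0066.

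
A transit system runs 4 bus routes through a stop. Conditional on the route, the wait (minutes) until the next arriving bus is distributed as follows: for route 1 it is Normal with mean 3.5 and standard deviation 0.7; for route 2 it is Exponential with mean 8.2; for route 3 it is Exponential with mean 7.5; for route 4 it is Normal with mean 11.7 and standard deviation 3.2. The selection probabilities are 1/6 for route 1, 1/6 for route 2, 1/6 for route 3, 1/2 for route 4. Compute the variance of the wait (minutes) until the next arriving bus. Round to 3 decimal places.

34.949

Per component, 1: μ=3.5, E[X²]=12.74; 2: μ=8.2, E[X²]=134.48; 3: μ=7.5, E[X²]=112.5; 4: μ=11.7, E[X²]=147.13.
E[X] = 0.166667·3.5 + 0.166667·8.2 + 0.166667·7.5 + 0.5·11.7 = 9.05.
E[X²] = 0.166667·12.74 + 0.166667·134.48 + 0.166667·112.5 + 0.5·147.13 = 116.852.
Var(X) = E[X²] − (E[X])² = 116.852 − 81.9025 = 34.9492.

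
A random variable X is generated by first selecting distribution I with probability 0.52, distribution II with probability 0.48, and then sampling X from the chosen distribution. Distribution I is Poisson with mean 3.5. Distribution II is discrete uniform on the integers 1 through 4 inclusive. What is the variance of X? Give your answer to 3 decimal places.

Per component, I: μ=3.5, E[X²]=15.75; II: μ=2.5, E[X²]=7.5.
E[X] = 0.52·3.5 + 0.48·2.5 = 3.02.
E[X²] = 0.52·15.75 + 0.48·7.5 = 11.79.
Var(X) = E[X²] − (E[X])² = 11.79 − 9.1204 = 2.6696.

2.670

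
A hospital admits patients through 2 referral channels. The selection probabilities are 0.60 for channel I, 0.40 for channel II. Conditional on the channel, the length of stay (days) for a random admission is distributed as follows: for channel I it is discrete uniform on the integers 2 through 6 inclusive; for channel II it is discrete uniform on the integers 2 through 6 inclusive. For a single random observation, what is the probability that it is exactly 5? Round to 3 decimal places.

Conditional on each channel, P(X = 5): I: 0.2; II: 0.2.
By total probability, P(X = 5) = 0.6·0.2 + 0.4·0.2 = 0.2.

0.200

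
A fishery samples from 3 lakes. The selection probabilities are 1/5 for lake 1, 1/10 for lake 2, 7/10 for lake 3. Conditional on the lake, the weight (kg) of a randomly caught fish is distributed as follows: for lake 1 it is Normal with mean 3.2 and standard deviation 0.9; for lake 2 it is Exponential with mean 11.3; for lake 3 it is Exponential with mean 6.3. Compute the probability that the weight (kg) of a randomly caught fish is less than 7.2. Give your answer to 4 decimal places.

Conditional on each lake, P(X < 7.2): 1: 0.999996; 2: 0.471212; 3: 0.681093.
By total probability, P(X < 7.2) = 0.2·0.999996 + 0.1·0.471212 + 0.7·0.681093 = 0.723886.

0.7239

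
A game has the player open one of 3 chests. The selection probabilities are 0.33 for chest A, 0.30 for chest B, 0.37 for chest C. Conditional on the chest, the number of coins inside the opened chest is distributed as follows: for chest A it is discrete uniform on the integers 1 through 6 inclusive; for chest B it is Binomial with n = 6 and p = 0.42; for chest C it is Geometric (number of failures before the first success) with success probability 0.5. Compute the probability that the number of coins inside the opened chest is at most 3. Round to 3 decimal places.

Conditional on each chest, P(X ≤ 3): A: 0.5; B: 0.792014; C: 0.9375.
By total probability, P(X ≤ 3) = 0.33·0.5 + 0.3·0.792014 + 0.37·0.9375 = 0.749479.

0.749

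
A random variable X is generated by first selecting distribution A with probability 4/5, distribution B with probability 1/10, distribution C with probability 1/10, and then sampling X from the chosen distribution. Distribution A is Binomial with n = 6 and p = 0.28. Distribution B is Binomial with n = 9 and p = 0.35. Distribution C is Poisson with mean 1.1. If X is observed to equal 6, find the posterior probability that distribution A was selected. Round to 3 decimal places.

Likelihoods P(X=6 | ·): A: 0.00048189; B: 0.042406; C: 0.00081903.
Posterior ∝ prior × likelihood. Numerator for A: 0.8·0.00048189 = 0.000385512.
Normalizing constant: 0.8·0.00048189 + 0.1·0.042406 + 0.1·0.00081903 = 0.00470802.
P(A | observation) = 0.000385512 / 0.00470802 = 0.0818842.

0.082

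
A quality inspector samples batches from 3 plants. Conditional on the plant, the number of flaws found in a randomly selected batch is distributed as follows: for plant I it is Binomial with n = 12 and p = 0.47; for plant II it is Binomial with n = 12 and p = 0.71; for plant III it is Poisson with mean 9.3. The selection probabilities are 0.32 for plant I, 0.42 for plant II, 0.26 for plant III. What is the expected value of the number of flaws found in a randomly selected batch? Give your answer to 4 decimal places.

7.8012

Component means — I: 5.64; II: 8.52; III: 9.3.
E[X] = 0.32·5.64 + 0.42·8.52 + 0.26·9.3 = 7.8012.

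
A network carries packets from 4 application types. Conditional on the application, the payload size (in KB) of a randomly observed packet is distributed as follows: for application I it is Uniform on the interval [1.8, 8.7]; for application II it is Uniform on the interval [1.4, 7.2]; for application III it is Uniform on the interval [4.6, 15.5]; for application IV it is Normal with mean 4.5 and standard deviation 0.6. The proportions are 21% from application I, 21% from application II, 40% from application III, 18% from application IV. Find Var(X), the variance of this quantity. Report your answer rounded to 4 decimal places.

12.4400

Per component, I: μ=5.25, E[X²]=31.53; II: μ=4.3, E[X²]=21.2933; III: μ=10.05, E[X²]=110.903; IV: μ=4.5, E[X²]=20.61.
E[X] = 0.21·5.25 + 0.21·4.3 + 0.4·10.05 + 0.18·4.5 = 6.8355.
E[X²] = 0.21·31.53 + 0.21·21.2933 + 0.4·110.903 + 0.18·20.61 = 59.164.
Var(X) = E[X²] − (E[X])² = 59.164 − 46.7241 = 12.44.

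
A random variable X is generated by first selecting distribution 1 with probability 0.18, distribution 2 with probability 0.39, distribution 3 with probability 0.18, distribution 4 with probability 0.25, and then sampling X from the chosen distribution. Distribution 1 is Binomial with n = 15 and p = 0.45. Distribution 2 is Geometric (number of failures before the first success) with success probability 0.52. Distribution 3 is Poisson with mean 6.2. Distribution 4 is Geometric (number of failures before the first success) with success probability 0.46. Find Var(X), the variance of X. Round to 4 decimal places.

Per component, 1: μ=6.75, E[X²]=49.275; 2: μ=0.923077, E[X²]=2.62722; 3: μ=6.2, E[X²]=44.64; 4: μ=1.17391, E[X²]=3.93006.
E[X] = 0.18·6.75 + 0.39·0.923077 + 0.18·6.2 + 0.25·1.17391 = 2.98448.
E[X²] = 0.18·49.275 + 0.39·2.62722 + 0.18·44.64 + 0.25·3.93006 = 18.9118.
Var(X) = E[X²] − (E[X])² = 18.9118 − 8.90711 = 10.0047.

10.0047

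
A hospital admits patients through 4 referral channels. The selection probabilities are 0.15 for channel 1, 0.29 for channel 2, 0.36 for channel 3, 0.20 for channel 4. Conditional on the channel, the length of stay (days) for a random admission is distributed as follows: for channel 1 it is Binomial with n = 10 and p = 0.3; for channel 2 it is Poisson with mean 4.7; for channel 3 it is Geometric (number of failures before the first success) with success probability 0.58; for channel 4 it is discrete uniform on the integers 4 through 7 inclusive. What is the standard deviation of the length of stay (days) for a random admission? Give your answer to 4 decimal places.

Per component, 1: μ=3, E[X²]=11.1; 2: μ=4.7, E[X²]=26.79; 3: μ=0.724138, E[X²]=1.77289; 4: μ=5.5, E[X²]=31.5.
E[X] = 0.15·3 + 0.29·4.7 + 0.36·0.724138 + 0.2·5.5 = 3.17369.
E[X²] = 0.15·11.1 + 0.29·26.79 + 0.36·1.77289 + 0.2·31.5 = 16.3723.
Var(X) = E[X²] − (E[X])² = 16.3723 − 10.0723 = 6.30003.
SD(X) = √6.30003 = 2.50999.

2.5100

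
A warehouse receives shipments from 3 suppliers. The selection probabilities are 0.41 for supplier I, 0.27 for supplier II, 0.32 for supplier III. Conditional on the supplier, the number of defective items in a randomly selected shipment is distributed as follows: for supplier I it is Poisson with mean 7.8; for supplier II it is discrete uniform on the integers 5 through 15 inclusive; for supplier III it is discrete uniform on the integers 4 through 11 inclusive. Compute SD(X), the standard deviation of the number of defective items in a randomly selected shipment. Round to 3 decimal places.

2.944

Per component, I: μ=7.8, E[X²]=68.64; II: μ=10, E[X²]=110; III: μ=7.5, E[X²]=61.5.
E[X] = 0.41·7.8 + 0.27·10 + 0.32·7.5 = 8.298.
E[X²] = 0.41·68.64 + 0.27·110 + 0.32·61.5 = 77.5224.
Var(X) = E[X²] − (E[X])² = 77.5224 − 68.8568 = 8.6656.
SD(X) = √8.6656 = 2.94374.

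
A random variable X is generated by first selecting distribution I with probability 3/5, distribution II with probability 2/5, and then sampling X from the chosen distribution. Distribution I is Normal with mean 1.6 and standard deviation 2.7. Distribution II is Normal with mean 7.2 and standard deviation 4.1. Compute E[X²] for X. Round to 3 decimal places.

For each component E[X²] = Var + (mean)², giving I: 9.85; II: 68.65.
Overall E[X²] = 0.6·9.85 + 0.4·68.65 = 33.37.

33.370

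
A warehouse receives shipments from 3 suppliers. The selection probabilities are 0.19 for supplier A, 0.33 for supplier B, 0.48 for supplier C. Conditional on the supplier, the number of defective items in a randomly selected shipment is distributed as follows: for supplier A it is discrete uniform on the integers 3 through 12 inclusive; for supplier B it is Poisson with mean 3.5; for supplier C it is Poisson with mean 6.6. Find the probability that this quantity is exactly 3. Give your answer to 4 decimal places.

0.1215

Conditional on each supplier, P(X = 3): A: 0.1; B: 0.215785; C: 0.0651834.
By total probability, P(X = 3) = 0.19·0.1 + 0.33·0.215785 + 0.48·0.0651834 = 0.121497.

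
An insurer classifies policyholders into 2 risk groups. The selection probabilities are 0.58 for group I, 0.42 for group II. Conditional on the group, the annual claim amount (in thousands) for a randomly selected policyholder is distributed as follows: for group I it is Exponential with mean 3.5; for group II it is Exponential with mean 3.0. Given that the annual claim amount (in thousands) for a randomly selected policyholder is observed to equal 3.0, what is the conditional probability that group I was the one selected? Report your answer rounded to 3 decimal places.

Likelihoods f(3.0 | ·): I: 0.121249; II: 0.122626.
Posterior ∝ prior × likelihood. Numerator for I: 0.58·0.121249 = 0.0703246.
Normalizing constant: 0.58·0.121249 + 0.42·0.122626 = 0.121828.
P(I | observation) = 0.0703246 / 0.121828 = 0.577246.

0.577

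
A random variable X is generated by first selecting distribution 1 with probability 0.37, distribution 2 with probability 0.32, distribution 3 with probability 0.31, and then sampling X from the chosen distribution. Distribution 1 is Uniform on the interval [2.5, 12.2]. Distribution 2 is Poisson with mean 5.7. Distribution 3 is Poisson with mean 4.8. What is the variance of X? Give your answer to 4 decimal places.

7.3616

Per component, 1: μ=7.35, E[X²]=61.8633; 2: μ=5.7, E[X²]=38.19; 3: μ=4.8, E[X²]=27.84.
E[X] = 0.37·7.35 + 0.32·5.7 + 0.31·4.8 = 6.0315.
E[X²] = 0.37·61.8633 + 0.32·38.19 + 0.31·27.84 = 43.7406.
Var(X) = E[X²] − (E[X])² = 43.7406 − 36.379 = 7.36164.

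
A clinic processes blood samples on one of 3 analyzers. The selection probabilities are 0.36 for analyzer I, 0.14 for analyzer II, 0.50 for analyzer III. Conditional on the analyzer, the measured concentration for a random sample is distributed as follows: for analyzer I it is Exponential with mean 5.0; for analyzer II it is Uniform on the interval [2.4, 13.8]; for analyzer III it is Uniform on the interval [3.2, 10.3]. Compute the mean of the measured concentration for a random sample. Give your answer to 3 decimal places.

6.309

Component means — I: 5; II: 8.1; III: 6.75.
E[X] = 0.36·5 + 0.14·8.1 + 0.5·6.75 = 6.309.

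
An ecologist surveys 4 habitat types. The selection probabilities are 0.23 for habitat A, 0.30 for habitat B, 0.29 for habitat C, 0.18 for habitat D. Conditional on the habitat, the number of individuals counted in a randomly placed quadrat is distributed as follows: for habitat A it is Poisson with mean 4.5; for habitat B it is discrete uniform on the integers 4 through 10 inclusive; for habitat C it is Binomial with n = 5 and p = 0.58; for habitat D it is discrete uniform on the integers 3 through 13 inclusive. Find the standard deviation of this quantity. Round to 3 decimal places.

Per component, A: μ=4.5, E[X²]=24.75; B: μ=7, E[X²]=53; C: μ=2.9, E[X²]=9.628; D: μ=8, E[X²]=74.
E[X] = 0.23·4.5 + 0.3·7 + 0.29·2.9 + 0.18·8 = 5.416.
E[X²] = 0.23·24.75 + 0.3·53 + 0.29·9.628 + 0.18·74 = 37.7046.
Var(X) = E[X²] − (E[X])² = 37.7046 − 29.3331 = 8.37156.
SD(X) = √8.37156 = 2.89337.

2.893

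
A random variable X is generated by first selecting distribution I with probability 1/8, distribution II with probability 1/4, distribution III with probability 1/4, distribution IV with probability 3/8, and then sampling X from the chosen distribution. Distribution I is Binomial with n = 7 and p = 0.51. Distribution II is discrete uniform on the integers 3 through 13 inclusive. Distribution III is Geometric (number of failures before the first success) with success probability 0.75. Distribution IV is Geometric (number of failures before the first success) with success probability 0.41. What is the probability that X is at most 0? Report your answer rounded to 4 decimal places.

0.3421

Conditional on each component, P(X ≤ 0): I: 0.00678223; II: 0; III: 0.75; IV: 0.41.
By total probability, P(X ≤ 0) = 0.125·0.00678223 + 0.25·0 + 0.25·0.75 + 0.375·0.41 = 0.342098.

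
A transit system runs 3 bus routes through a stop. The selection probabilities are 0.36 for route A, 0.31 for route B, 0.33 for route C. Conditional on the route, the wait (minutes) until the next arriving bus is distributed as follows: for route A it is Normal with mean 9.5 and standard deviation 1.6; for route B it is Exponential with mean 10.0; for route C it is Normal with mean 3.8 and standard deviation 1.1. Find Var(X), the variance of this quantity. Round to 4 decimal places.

Per component, A: μ=9.5, E[X²]=92.81; B: μ=10, E[X²]=200; C: μ=3.8, E[X²]=15.65.
E[X] = 0.36·9.5 + 0.31·10 + 0.33·3.8 = 7.774.
E[X²] = 0.36·92.81 + 0.31·200 + 0.33·15.65 = 100.576.
Var(X) = E[X²] − (E[X])² = 100.576 − 60.4351 = 40.141.

40.1410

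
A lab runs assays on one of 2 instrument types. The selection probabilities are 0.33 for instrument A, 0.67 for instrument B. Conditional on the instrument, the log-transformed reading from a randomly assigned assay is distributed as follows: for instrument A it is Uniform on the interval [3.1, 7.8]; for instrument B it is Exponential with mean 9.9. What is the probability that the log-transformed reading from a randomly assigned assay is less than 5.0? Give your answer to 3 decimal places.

0.399

Conditional on each instrument, P(X < 5.0): A: 0.404255; B: 0.396525.
By total probability, P(X < 5.0) = 0.33·0.404255 + 0.67·0.396525 = 0.399076.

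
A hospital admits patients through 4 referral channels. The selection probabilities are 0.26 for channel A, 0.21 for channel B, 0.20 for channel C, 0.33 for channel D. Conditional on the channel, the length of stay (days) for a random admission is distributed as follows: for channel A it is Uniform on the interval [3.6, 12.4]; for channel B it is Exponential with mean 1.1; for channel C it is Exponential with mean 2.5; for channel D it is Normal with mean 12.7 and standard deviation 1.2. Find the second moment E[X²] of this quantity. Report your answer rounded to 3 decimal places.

75.027

For each component E[X²] = Var + (mean)², giving A: 70.4533; B: 2.42; C: 12.5; D: 162.73.
Overall E[X²] = 0.26·70.4533 + 0.21·2.42 + 0.2·12.5 + 0.33·162.73 = 75.027.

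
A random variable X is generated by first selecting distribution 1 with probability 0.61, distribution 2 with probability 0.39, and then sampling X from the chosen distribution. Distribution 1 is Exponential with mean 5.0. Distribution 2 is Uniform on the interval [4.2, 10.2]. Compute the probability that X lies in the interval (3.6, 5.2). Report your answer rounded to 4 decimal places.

Conditional on each component, P(3.6 < X < 5.2): 1: 0.133298; 2: 0.166667.
By total probability, P(3.6 < X < 5.2) = 0.61·0.133298 + 0.39·0.166667 = 0.146312.

0.1463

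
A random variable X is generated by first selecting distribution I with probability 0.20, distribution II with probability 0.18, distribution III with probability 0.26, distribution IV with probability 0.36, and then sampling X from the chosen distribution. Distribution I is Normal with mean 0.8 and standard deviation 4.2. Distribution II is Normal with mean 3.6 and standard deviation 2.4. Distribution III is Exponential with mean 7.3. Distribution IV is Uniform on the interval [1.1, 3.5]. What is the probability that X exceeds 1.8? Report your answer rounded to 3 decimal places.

0.679

Conditional on each component, P(X > 1.8): I: 0.405904; II: 0.773373; III: 0.781472; IV: 0.708333.
By total probability, P(X > 1.8) = 0.2·0.405904 + 0.18·0.773373 + 0.26·0.781472 + 0.36·0.708333 = 0.678571.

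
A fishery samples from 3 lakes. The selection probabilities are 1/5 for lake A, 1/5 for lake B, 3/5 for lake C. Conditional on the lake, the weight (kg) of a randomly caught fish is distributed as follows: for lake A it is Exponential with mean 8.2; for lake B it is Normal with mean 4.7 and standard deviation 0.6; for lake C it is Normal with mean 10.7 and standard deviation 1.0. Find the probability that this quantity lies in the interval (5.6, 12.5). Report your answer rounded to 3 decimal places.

Conditional on each lake, P(5.6 < X < 12.5): A: 0.287383; B: 0.0668072; C: 0.96407.
By total probability, P(5.6 < X < 12.5) = 0.2·0.287383 + 0.2·0.0668072 + 0.6·0.96407 = 0.64928.

0.649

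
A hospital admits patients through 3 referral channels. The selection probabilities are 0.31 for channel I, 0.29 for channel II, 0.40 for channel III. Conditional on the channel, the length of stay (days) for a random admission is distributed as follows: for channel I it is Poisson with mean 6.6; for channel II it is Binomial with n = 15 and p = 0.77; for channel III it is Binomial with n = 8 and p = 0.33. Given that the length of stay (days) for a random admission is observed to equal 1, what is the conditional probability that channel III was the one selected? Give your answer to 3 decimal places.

0.958

Likelihoods P(X=1 | ·): I: 0.00897843; II: 1.33897e-08; III: 0.160003.
Posterior ∝ prior × likelihood. Numerator for III: 0.4·0.160003 = 0.0640011.
Normalizing constant: 0.31·0.00897843 + 0.29·1.33897e-08 + 0.4·0.160003 = 0.0667844.
P(III | observation) = 0.0640011 / 0.0667844 = 0.958324.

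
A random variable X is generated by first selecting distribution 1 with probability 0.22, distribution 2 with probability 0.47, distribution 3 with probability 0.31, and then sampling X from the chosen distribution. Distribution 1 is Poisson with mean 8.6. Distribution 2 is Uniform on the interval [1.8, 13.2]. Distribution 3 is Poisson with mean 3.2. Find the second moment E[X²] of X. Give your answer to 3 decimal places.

For each component E[X²] = Var + (mean)², giving 1: 82.56; 2: 67.08; 3: 13.44.
Overall E[X²] = 0.22·82.56 + 0.47·67.08 + 0.31·13.44 = 53.8572.

53.857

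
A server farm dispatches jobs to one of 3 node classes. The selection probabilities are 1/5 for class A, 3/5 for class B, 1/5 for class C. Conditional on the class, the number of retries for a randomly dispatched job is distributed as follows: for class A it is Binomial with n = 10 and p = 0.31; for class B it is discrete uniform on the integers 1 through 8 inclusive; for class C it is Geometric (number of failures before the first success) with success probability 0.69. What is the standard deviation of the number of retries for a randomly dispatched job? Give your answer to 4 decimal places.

Per component, A: μ=3.1, E[X²]=11.749; B: μ=4.5, E[X²]=25.5; C: μ=0.449275, E[X²]=0.852972.
E[X] = 0.2·3.1 + 0.6·4.5 + 0.2·0.449275 = 3.40986.
E[X²] = 0.2·11.749 + 0.6·25.5 + 0.2·0.852972 = 17.8204.
Var(X) = E[X²] − (E[X])² = 17.8204 − 11.6271 = 6.19328.
SD(X) = √6.19328 = 2.48863.

2.4886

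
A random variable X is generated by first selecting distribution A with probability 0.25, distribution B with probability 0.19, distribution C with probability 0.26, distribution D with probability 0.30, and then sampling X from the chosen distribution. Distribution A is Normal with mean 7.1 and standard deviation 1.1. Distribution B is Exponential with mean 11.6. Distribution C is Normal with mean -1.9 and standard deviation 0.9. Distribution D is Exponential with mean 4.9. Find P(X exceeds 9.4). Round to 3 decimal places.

0.133

Conditional on each component, P(X > 9.4): A: 0.0182681; B: 0.444705; C: 0; D: 0.146847.
By total probability, P(X > 9.4) = 0.25·0.0182681 + 0.19·0.444705 + 0.26·0 + 0.3·0.146847 = 0.133115.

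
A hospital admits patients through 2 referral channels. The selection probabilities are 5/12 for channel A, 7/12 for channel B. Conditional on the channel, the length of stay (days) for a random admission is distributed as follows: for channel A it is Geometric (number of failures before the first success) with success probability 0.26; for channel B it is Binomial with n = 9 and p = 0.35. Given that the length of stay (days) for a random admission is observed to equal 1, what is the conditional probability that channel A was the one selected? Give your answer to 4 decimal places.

0.5779

Likelihoods P(X=1 | ·): A: 0.1924; B: 0.100373.
Posterior ∝ prior × likelihood. Numerator for A: 0.416667·0.1924 = 0.0801667.
Normalizing constant: 0.416667·0.1924 + 0.583333·0.100373 = 0.138718.
P(A | observation) = 0.0801667 / 0.138718 = 0.577913.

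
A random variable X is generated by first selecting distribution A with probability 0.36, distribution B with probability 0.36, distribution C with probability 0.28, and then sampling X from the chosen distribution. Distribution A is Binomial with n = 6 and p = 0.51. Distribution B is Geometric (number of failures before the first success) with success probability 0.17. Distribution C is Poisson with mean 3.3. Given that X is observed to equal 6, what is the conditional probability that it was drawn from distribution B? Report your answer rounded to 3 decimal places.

Likelihoods P(X=6 | ·): A: 0.0175963; B: 0.0555799; C: 0.0661575.
Posterior ∝ prior × likelihood. Numerator for B: 0.36·0.0555799 = 0.0200088.
Normalizing constant: 0.36·0.0175963 + 0.36·0.0555799 + 0.28·0.0661575 = 0.0448675.
P(B | observation) = 0.0200088 / 0.0448675 = 0.445952.

0.446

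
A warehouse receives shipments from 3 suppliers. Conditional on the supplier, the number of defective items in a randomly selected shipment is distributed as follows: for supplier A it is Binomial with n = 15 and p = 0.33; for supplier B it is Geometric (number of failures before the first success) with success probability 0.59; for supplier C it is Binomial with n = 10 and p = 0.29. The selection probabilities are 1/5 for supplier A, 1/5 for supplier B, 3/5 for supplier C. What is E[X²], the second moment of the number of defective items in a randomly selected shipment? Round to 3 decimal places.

For each component E[X²] = Var + (mean)², giving A: 27.819; B: 1.66073; C: 10.469.
Overall E[X²] = 0.2·27.819 + 0.2·1.66073 + 0.6·10.469 = 12.1773.

12.177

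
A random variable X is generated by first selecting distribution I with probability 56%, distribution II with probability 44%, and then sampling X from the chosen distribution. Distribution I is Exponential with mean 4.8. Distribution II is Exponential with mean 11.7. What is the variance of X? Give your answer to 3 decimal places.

84.865

Per component, I: μ=4.8, E[X²]=46.08; II: μ=11.7, E[X²]=273.78.
E[X] = 0.56·4.8 + 0.44·11.7 = 7.836.
E[X²] = 0.56·46.08 + 0.44·273.78 = 146.268.
Var(X) = E[X²] − (E[X])² = 146.268 − 61.4029 = 84.8651.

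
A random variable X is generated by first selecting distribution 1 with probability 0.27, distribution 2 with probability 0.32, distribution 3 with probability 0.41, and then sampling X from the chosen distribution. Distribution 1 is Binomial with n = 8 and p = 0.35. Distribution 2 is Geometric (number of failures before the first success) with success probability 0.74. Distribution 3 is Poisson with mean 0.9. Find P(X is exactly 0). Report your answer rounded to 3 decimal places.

Conditional on each component, P(X = 0): 1: 0.0318645; 2: 0.74; 3: 0.40657.
By total probability, P(X = 0) = 0.27·0.0318645 + 0.32·0.74 + 0.41·0.40657 = 0.412097.

0.412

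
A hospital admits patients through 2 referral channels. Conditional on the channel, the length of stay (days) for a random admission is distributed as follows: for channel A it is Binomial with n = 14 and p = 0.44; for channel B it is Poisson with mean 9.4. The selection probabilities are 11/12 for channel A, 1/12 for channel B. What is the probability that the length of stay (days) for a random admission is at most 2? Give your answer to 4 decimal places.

0.0190

Conditional on each channel, P(X ≤ 2): A: 0.0203367; B: 0.00451508.
By total probability, P(X ≤ 2) = 0.916667·0.0203367 + 0.0833333·0.00451508 = 0.0190182.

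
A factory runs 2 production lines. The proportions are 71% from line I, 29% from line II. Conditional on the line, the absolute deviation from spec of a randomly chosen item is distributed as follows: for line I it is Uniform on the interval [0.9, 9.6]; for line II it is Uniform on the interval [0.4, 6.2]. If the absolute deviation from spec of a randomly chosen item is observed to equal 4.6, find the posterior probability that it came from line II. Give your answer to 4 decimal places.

Likelihoods f(4.6 | ·): I: 0.114943; II: 0.172414.
Posterior ∝ prior × likelihood. Numerator for II: 0.29·0.172414 = 0.05.
Normalizing constant: 0.71·0.114943 + 0.29·0.172414 = 0.131609.
P(II | observation) = 0.05 / 0.131609 = 0.379913.

0.3799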